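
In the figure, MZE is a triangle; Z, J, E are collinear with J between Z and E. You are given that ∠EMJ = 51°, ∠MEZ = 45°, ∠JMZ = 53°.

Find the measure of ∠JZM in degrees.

1. ∠JEM = 45°  [J on ray EZ]
2. ∠EJM = 84°  [△MJE]
3. ∠MJZ = 96°  [linear pair at J on ZE]
4. ∠JZM = 31°  [△MZJ]

∠JZM = 31°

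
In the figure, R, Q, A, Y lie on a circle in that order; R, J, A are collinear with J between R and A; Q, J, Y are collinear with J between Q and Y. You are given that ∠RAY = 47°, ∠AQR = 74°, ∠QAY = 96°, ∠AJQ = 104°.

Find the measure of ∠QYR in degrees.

1. ∠RQY = 47°  [same arc RY]
2. ∠QRY = 84°  [cyclic RQAY, opposite ∠R+∠A]
3. ∠QYR = 49°  [△RQY]

∠QYR = 49°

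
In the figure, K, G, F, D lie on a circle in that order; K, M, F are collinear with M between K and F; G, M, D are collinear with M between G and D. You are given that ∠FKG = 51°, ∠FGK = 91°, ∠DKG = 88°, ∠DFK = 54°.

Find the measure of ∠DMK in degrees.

∠DMK = 105°

1. ∠GFK = 38°  [△KGF]
2. ∠FDK = 89°  [cyclic KGFD, opposite ∠G+∠D]
3. ∠DKF = 37°  [△KFD]
4. ∠GDK = 38°  [same arc KG]
5. ∠DMK = 105°  [△KMD]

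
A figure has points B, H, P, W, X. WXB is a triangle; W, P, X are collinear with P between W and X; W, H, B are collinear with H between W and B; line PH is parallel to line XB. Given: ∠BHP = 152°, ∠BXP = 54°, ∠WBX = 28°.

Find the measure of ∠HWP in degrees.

∠HWP = 98°

1. ∠BXW = 54°  [P on ray XW]
2. ∠BWX = 98°  [△WXB]
3. ∠HWP = 98°  [P on WX, H on WB]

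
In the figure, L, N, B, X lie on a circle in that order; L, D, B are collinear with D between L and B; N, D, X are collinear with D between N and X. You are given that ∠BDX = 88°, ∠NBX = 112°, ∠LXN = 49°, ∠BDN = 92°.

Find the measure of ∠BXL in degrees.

∠BXL = 78°

1. ∠LDX = 92°  [linear pair at D on LB]
2. ∠NLX = 68°  [cyclic LNBX, opposite ∠L+∠B]
3. ∠LNX = 63°  [△LNX]
4. ∠BLX = 39°  [△LDX]
5. ∠LBX = 63°  [same arc LX]
6. ∠BXL = 78°  [△LBX]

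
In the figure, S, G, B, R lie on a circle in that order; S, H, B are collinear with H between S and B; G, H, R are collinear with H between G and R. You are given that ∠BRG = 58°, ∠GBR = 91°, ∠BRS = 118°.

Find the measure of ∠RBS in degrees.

∠RBS = 31°

1. ∠BGR = 31°  [△GBR]
2. ∠BSR = 31°  [same arc BR]
3. ∠RBS = 31°  [△SBR]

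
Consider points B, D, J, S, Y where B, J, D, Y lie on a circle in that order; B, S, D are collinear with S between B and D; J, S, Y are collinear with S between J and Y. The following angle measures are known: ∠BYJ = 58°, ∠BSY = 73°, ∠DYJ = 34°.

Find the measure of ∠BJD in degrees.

∠BJD = 88°

1. ∠BDJ = 58°  [same arc BJ]
2. ∠DBJ = 34°  [same arc JD]
3. ∠BJD = 88°  [△BJD]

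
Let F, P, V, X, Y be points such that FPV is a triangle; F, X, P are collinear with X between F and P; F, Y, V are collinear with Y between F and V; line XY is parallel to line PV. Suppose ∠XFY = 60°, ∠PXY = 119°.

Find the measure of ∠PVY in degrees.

∠PVY = 59°

1. ∠FXY = 61°  [linear pair at X on FP]
2. ∠FYX = 59°  [△FXY]
3. ∠VYX = 121°  [linear pair at Y on FV]
4. ∠PVY = 59°  [XY∥PV, co-interior at V–Y]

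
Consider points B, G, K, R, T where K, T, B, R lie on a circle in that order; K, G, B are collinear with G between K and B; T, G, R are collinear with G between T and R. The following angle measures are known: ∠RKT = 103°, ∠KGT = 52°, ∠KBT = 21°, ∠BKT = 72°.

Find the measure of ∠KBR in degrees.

1. ∠BGR = 52°  [vertical angles at G]
2. ∠BRT = 72°  [same arc TB]
3. ∠KBR = 56°  [△BGR]

∠KBR = 56°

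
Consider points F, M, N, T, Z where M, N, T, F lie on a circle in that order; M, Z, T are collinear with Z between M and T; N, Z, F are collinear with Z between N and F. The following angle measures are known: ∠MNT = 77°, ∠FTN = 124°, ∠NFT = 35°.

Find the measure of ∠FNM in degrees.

∠FNM = 56°

1. ∠MFT = 103°  [cyclic MNTF, opposite ∠N+∠F]
2. ∠FNT = 21°  [△NTF]
3. ∠FMT = 21°  [same arc TF]
4. ∠FTM = 56°  [△MTF]
5. ∠FNM = 56°  [same arc MF]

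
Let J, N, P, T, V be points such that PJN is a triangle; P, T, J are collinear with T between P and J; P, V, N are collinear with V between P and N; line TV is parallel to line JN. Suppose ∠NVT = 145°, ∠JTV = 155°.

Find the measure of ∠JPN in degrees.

1. ∠PVT = 35°  [linear pair at V on PN]
2. ∠PTV = 25°  [linear pair at T on PJ]
3. ∠TPV = 120°  [△PTV]
4. ∠JPN = 120°  [T on PJ, V on PN]

∠JPN = 120°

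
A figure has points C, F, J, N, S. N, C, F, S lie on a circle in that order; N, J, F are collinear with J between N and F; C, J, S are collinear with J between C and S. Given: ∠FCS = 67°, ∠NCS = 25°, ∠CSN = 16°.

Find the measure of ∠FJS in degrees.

∠FJS = 83°

1. ∠FNS = 67°  [same arc FS]
2. ∠NJS = 97°  [△NJS]
3. ∠FJS = 83°  [linear pair at J on NF]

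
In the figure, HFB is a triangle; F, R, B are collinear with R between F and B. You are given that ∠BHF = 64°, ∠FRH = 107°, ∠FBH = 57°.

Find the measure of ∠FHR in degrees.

1. ∠BFH = 59°  [△HFB]
2. ∠HFR = 59°  [R on ray FB]
3. ∠FHR = 14°  [△HFR]

∠FHR = 14°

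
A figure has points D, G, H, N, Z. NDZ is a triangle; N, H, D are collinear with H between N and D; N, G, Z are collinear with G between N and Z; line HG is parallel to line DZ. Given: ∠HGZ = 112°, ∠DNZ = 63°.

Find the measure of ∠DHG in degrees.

1. ∠HGN = 68°  [linear pair at G on NZ]
2. ∠GNH = 63°  [H on ND, G on NZ]
3. ∠GHN = 49°  [△NHG]
4. ∠DHG = 131°  [linear pair at H on ND]

∠DHG = 131°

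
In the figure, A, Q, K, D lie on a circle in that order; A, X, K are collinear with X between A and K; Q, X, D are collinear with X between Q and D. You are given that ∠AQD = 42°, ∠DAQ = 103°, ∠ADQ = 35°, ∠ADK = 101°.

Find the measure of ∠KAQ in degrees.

1. ∠AKQ = 35°  [same arc AQ]
2. ∠AQK = 79°  [cyclic AQKD, opposite ∠Q+∠D]
3. ∠KAQ = 66°  [△AQK]

∠KAQ = 66°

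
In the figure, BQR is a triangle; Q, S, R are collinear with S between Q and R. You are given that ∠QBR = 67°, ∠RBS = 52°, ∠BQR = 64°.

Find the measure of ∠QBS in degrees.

1. ∠BRQ = 49°  [△BQR]
2. ∠BQS = 64°  [S on ray QR]
3. ∠BRS = 49°  [S on ray RQ]
4. ∠BSR = 79°  [△BSR]
5. ∠BSQ = 101°  [linear pair at S on QR]
6. ∠QBS = 15°  [△BQS]

∠QBS = 15°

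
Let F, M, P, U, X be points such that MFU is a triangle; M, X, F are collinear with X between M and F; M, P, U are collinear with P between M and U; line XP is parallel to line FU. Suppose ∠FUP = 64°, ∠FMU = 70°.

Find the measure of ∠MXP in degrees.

∠MXP = 46°

1. ∠FUM = 64°  [P on ray UM]
2. ∠MFU = 46°  [△MFU]
3. ∠MXP = 46°  [XP∥FU, corresponding at X]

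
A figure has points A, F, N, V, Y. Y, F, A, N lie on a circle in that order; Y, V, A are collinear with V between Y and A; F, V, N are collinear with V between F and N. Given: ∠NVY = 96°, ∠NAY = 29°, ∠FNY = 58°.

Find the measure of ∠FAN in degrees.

1. ∠AVF = 96°  [vertical angles at V]
2. ∠AVN = 84°  [linear pair at V on YA]
3. ∠ANF = 67°  [△AVN]
4. ∠FAY = 58°  [same arc YF]
5. ∠AFN = 26°  [△FVA]
6. ∠FAN = 87°  [△FAN]

∠FAN = 87°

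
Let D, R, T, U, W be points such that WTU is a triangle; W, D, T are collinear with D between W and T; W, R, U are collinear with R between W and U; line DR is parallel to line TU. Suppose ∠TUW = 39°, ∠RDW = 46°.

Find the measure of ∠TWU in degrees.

1. ∠DRW = 39°  [DR∥TU, corresponding at R]
2. ∠DWR = 95°  [△WDR]
3. ∠TWU = 95°  [D on WT, R on WU]

∠TWU = 95°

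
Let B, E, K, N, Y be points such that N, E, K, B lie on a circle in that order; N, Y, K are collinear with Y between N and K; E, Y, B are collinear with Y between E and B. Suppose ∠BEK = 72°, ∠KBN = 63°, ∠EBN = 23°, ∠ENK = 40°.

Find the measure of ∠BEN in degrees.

∠BEN = 45°

1. ∠BNK = 72°  [same arc KB]
2. ∠BKN = 45°  [△NKB]
3. ∠BEN = 45°  [same arc NB]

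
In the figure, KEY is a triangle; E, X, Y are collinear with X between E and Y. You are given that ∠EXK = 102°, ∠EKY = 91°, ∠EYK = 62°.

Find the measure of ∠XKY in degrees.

∠XKY = 40°

1. ∠KXY = 78°  [linear pair at X on EY]
2. ∠KYX = 62°  [X on ray YE]
3. ∠XKY = 40°  [△KXY]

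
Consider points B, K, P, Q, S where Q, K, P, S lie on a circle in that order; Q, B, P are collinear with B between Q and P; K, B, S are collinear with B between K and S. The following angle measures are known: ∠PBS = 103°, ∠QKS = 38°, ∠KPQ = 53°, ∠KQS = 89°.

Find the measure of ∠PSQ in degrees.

1. ∠QBS = 77°  [linear pair at B on QP]
2. ∠QPS = 38°  [same arc QS]
3. ∠KSQ = 53°  [△QKS]
4. ∠PQS = 50°  [△QBS]
5. ∠PSQ = 92°  [△QPS]

∠PSQ = 92°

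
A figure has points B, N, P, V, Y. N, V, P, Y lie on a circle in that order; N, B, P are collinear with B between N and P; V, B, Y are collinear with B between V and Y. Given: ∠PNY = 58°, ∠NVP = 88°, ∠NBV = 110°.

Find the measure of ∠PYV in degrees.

∠PYV = 40°

1. ∠NYP = 92°  [cyclic NVPY, opposite ∠V+∠Y]
2. ∠PBY = 110°  [vertical angles at B]
3. ∠NPY = 30°  [△NPY]
4. ∠PYV = 40°  [△PBY]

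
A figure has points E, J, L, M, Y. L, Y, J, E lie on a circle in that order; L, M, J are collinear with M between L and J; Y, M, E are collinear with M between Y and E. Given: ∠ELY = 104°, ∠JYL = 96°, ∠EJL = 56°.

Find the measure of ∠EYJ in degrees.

1. ∠JEL = 84°  [cyclic LYJE, opposite ∠Y+∠E]
2. ∠ELJ = 40°  [△LJE]
3. ∠EYJ = 40°  [same arc JE]

∠EYJ = 40°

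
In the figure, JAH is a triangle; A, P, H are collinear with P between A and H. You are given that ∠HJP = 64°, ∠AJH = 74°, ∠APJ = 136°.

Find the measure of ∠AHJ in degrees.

∠AHJ = 72°

1. ∠HPJ = 44°  [linear pair at P on AH]
2. ∠JHP = 72°  [△JPH]
3. ∠AHJ = 72°  [P on ray HA]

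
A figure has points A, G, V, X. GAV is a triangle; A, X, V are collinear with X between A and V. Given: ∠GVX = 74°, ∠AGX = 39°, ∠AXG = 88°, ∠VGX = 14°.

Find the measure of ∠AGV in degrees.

∠AGV = 53°

1. ∠AVG = 74°  [X on ray VA]
2. ∠GAX = 53°  [△GAX]
3. ∠GAV = 53°  [X on ray AV]
4. ∠AGV = 53°  [△GAV]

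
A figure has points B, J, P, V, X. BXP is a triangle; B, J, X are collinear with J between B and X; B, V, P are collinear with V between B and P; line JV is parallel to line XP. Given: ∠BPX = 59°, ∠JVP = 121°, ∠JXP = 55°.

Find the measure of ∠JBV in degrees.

∠JBV = 66°

1. ∠BXP = 55°  [J on ray XB]
2. ∠PBX = 66°  [△BXP]
3. ∠JBV = 66°  [J on BX, V on BP]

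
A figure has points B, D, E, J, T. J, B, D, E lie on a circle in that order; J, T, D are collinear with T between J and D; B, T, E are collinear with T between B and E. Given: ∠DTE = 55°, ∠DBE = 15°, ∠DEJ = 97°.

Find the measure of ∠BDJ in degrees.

1. ∠BTJ = 55°  [vertical angles at T]
2. ∠BTD = 125°  [linear pair at T on JD]
3. ∠BDJ = 40°  [△BTD]

∠BDJ = 40°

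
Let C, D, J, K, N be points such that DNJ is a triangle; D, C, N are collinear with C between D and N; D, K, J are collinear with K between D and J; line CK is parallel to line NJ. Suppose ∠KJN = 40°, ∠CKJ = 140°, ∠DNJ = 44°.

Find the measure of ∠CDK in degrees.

1. ∠CKD = 40°  [linear pair at K on DJ]
2. ∠DCK = 44°  [CK∥NJ, corresponding at C]
3. ∠CDK = 96°  [△DCK]

∠CDK = 96°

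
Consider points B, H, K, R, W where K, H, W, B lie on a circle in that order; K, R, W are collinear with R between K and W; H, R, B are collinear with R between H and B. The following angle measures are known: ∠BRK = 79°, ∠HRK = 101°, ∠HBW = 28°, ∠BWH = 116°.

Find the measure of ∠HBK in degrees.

1. ∠HKW = 28°  [same arc HW]
2. ∠BKH = 64°  [cyclic KHWB, opposite ∠K+∠W]
3. ∠BHK = 51°  [△KRH]
4. ∠HBK = 65°  [△KHB]

∠HBK = 65°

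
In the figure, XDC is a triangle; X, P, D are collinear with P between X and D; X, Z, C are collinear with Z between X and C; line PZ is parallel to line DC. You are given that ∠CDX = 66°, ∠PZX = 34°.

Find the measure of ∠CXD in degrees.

1. ∠XPZ = 66°  [PZ∥DC, corresponding at P]
2. ∠PXZ = 80°  [△XPZ]
3. ∠CXD = 80°  [P on XD, Z on XC]

∠CXD = 80°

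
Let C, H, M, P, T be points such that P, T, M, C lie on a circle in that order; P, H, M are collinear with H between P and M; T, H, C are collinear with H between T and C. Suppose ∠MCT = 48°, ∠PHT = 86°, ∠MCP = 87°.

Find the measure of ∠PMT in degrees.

1. ∠MPT = 48°  [same arc TM]
2. ∠MTP = 93°  [cyclic PTMC, opposite ∠T+∠C]
3. ∠PMT = 39°  [△PTM]

∠PMT = 39°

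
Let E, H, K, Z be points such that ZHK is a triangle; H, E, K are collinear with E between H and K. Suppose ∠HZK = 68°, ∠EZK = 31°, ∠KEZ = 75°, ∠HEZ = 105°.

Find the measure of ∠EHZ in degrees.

1. ∠EKZ = 74°  [△ZEK]
2. ∠HKZ = 74°  [E on ray KH]
3. ∠KHZ = 38°  [△ZHK]
4. ∠EHZ = 38°  [E on ray HK]

∠EHZ = 38°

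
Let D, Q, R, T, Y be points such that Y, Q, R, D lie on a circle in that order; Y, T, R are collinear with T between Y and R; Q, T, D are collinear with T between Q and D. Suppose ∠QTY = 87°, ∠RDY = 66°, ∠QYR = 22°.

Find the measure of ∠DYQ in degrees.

∠DYQ = 65°

1. ∠QTR = 93°  [linear pair at T on YR]
2. ∠RQY = 114°  [cyclic YQRD, opposite ∠Q+∠D]
3. ∠QDR = 22°  [same arc QR]
4. ∠QRY = 44°  [△YQR]
5. ∠DQR = 43°  [△QTR]
6. ∠DRQ = 115°  [△QRD]
7. ∠DYQ = 65°  [cyclic YQRD, opposite ∠Y+∠R]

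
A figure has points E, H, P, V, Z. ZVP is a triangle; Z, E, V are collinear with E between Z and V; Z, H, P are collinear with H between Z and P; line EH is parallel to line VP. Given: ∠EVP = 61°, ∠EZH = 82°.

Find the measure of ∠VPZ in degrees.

∠VPZ = 37°

1. ∠PVZ = 61°  [E on ray VZ]
2. ∠PZV = 82°  [E on ZV, H on ZP]
3. ∠VPZ = 37°  [△ZVP]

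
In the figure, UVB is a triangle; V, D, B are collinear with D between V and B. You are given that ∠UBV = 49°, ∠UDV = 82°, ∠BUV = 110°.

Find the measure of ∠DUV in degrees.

∠DUV = 77°

1. ∠BVU = 21°  [△UVB]
2. ∠DVU = 21°  [D on ray VB]
3. ∠DUV = 77°  [△UVD]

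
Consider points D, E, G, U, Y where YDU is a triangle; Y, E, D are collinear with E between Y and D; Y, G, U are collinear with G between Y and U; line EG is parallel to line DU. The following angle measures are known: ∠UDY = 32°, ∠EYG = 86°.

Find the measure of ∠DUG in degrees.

1. ∠GEY = 32°  [EG∥DU, corresponding at E]
2. ∠EGY = 62°  [△YEG]
3. ∠EGU = 118°  [linear pair at G on YU]
4. ∠DUG = 62°  [EG∥DU, co-interior at U–G]

∠DUG = 62°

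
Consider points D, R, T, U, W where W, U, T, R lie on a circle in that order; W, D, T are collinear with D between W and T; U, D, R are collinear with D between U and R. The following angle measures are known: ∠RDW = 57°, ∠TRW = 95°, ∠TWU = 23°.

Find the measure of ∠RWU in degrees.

∠RWU = 74°

1. ∠TDU = 57°  [vertical angles at D]
2. ∠TUW = 85°  [cyclic WUTR, opposite ∠U+∠R]
3. ∠TRU = 23°  [same arc UT]
4. ∠UTW = 72°  [△WUT]
5. ∠RUT = 51°  [△UDT]
6. ∠RTU = 106°  [△UTR]
7. ∠RWU = 74°  [cyclic WUTR, opposite ∠W+∠T]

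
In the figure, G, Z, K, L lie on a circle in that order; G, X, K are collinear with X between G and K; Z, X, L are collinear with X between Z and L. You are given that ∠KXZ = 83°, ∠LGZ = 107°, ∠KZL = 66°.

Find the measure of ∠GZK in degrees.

∠GZK = 108°

1. ∠GKZ = 31°  [△ZXK]
2. ∠LKZ = 73°  [cyclic GZKL, opposite ∠G+∠K]
3. ∠KLZ = 41°  [△ZKL]
4. ∠KGZ = 41°  [same arc ZK]
5. ∠GZK = 108°  [△GZK]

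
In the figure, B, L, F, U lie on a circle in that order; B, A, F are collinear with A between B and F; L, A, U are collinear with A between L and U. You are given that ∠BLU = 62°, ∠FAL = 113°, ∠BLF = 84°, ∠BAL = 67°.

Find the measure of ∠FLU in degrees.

1. ∠FBL = 51°  [△BAL]
2. ∠BFL = 45°  [△BLF]
3. ∠FLU = 22°  [△LAF]

∠FLU = 22°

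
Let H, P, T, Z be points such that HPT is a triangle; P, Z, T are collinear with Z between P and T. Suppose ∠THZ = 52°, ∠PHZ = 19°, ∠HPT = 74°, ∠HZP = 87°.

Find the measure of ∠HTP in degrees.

1. ∠HZT = 93°  [linear pair at Z on PT]
2. ∠HTZ = 35°  [△HZT]
3. ∠HTP = 35°  [Z on ray TP]

∠HTP = 35°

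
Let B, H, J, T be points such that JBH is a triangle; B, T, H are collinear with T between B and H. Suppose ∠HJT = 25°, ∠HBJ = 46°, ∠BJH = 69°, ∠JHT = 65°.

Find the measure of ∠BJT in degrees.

1. ∠HTJ = 90°  [△JTH]
2. ∠JBT = 46°  [T on ray BH]
3. ∠BTJ = 90°  [linear pair at T on BH]
4. ∠BJT = 44°  [△JBT]

∠BJT = 44°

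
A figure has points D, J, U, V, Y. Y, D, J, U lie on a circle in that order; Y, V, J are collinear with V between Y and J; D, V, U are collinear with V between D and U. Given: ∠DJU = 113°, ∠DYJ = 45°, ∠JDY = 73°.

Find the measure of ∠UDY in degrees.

∠UDY = 51°

1. ∠DYU = 67°  [cyclic YDJU, opposite ∠Y+∠J]
2. ∠DJY = 62°  [△YDJ]
3. ∠DUY = 62°  [same arc YD]
4. ∠UDY = 51°  [△YDU]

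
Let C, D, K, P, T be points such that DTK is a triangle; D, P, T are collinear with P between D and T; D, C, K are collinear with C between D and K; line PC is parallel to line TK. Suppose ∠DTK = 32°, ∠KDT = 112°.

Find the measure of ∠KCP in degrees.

∠KCP = 144°

1. ∠DKT = 36°  [△DTK]
2. ∠DCP = 36°  [PC∥TK, corresponding at C]
3. ∠KCP = 144°  [linear pair at C on DK]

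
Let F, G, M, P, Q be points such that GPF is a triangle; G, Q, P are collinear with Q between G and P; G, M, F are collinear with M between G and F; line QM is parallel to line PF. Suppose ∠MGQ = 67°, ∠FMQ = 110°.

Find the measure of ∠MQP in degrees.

∠MQP = 137°

1. ∠GMQ = 70°  [linear pair at M on GF]
2. ∠GQM = 43°  [△GQM]
3. ∠MQP = 137°  [linear pair at Q on GP]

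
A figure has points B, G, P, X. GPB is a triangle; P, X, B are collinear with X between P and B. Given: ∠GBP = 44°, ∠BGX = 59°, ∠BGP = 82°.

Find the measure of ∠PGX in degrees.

1. ∠BPG = 54°  [△GPB]
2. ∠GBX = 44°  [X on ray BP]
3. ∠BXG = 77°  [△GXB]
4. ∠GPX = 54°  [X on ray PB]
5. ∠GXP = 103°  [linear pair at X on PB]
6. ∠PGX = 23°  [△GPX]

∠PGX = 23°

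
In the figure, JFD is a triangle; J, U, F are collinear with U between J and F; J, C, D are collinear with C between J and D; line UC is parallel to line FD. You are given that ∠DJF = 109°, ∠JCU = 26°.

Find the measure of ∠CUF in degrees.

1. ∠CJU = 109°  [U on JF, C on JD]
2. ∠CUJ = 45°  [△JUC]
3. ∠CUF = 135°  [linear pair at U on JF]

∠CUF = 135°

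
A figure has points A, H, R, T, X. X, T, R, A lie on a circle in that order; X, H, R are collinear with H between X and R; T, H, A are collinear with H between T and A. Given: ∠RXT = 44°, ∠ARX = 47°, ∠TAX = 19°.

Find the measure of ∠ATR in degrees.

∠ATR = 70°

1. ∠RAT = 44°  [same arc TR]
2. ∠ATX = 47°  [same arc XA]
3. ∠AXT = 114°  [△XTA]
4. ∠ART = 66°  [cyclic XTRA, opposite ∠X+∠R]
5. ∠ATR = 70°  [△TRA]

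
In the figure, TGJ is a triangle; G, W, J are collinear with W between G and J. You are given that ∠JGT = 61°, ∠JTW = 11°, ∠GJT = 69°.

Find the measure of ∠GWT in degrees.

∠GWT = 80°

1. ∠TJW = 69°  [W on ray JG]
2. ∠JWT = 100°  [△TWJ]
3. ∠GWT = 80°  [linear pair at W on GJ]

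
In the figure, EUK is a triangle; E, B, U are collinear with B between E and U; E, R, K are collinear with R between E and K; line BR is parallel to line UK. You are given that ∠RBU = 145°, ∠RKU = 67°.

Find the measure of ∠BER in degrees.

1. ∠EBR = 35°  [linear pair at B on EU]
2. ∠EKU = 67°  [R on ray KE]
3. ∠EUK = 35°  [BR∥UK, corresponding at B]
4. ∠KEU = 78°  [△EUK]
5. ∠BER = 78°  [B on EU, R on EK]

∠BER = 78°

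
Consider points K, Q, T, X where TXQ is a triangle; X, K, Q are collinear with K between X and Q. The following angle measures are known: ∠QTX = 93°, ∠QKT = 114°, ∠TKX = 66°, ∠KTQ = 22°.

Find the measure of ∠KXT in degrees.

1. ∠KQT = 44°  [△TKQ]
2. ∠TQX = 44°  [K on ray QX]
3. ∠QXT = 43°  [△TXQ]
4. ∠KXT = 43°  [K on ray XQ]

∠KXT = 43°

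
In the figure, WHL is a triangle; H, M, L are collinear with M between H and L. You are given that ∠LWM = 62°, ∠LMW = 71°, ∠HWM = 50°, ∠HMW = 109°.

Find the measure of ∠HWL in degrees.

1. ∠MLW = 47°  [△WML]
2. ∠MHW = 21°  [△WHM]
3. ∠HLW = 47°  [M on ray LH]
4. ∠LHW = 21°  [M on ray HL]
5. ∠HWL = 112°  [△WHL]

∠HWL = 112°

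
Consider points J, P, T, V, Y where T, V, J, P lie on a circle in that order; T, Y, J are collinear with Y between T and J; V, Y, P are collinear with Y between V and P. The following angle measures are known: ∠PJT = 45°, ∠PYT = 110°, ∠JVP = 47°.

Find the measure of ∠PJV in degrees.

∠PJV = 68°

1. ∠JYP = 70°  [linear pair at Y on TJ]
2. ∠JPV = 65°  [△JYP]
3. ∠PJV = 68°  [△VJP]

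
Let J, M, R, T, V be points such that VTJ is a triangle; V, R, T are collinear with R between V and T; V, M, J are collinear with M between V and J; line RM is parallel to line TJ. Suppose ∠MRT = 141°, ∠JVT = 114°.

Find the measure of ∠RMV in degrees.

∠RMV = 27°

1. ∠MRV = 39°  [linear pair at R on VT]
2. ∠MVR = 114°  [R on VT, M on VJ]
3. ∠RMV = 27°  [△VRM]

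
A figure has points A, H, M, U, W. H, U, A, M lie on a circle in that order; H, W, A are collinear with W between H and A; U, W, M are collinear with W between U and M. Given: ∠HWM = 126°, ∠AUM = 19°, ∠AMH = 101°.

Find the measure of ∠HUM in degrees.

∠HUM = 60°

1. ∠AHM = 19°  [same arc AM]
2. ∠HAM = 60°  [△HAM]
3. ∠HUM = 60°  [same arc HM]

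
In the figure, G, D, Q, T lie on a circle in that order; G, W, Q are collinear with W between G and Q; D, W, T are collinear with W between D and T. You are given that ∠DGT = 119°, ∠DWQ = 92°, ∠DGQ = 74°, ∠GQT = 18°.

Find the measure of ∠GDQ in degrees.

1. ∠DQT = 61°  [cyclic GDQT, opposite ∠G+∠Q]
2. ∠DTQ = 74°  [same arc DQ]
3. ∠QDT = 45°  [△DQT]
4. ∠DQG = 43°  [△DWQ]
5. ∠GDQ = 63°  [△GDQ]

∠GDQ = 63°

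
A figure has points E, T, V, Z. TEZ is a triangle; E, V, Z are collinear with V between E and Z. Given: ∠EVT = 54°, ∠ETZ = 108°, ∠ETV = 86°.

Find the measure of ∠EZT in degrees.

1. ∠TEV = 40°  [△TEV]
2. ∠TEZ = 40°  [V on ray EZ]
3. ∠EZT = 32°  [△TEZ]

∠EZT = 32°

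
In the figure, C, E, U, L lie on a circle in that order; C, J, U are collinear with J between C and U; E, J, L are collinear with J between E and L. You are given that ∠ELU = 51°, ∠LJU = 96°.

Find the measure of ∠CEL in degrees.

∠CEL = 33°

1. ∠ECU = 51°  [same arc EU]
2. ∠CJE = 96°  [vertical angles at J]
3. ∠CEL = 33°  [△CJE]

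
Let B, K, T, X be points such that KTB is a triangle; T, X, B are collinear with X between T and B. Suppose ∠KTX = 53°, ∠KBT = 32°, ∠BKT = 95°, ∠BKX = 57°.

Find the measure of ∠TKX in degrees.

∠TKX = 38°

1. ∠KBX = 32°  [X on ray BT]
2. ∠BXK = 91°  [△KXB]
3. ∠KXT = 89°  [linear pair at X on TB]
4. ∠TKX = 38°  [△KTX]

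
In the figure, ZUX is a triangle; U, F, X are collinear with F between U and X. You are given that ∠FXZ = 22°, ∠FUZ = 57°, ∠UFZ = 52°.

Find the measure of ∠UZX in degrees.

∠UZX = 101°

1. ∠UXZ = 22°  [F on ray XU]
2. ∠XUZ = 57°  [F on ray UX]
3. ∠UZX = 101°  [△ZUX]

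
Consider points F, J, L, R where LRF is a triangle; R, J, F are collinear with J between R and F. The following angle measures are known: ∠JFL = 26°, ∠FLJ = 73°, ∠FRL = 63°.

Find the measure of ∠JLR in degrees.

∠JLR = 18°

1. ∠FJL = 81°  [△LJF]
2. ∠JRL = 63°  [J on ray RF]
3. ∠LJR = 99°  [linear pair at J on RF]
4. ∠JLR = 18°  [△LRJ]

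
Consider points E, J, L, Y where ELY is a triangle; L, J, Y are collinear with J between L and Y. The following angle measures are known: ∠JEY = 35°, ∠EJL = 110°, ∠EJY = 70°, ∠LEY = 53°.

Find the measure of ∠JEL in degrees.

1. ∠EYJ = 75°  [△EJY]
2. ∠EYL = 75°  [J on ray YL]
3. ∠ELY = 52°  [△ELY]
4. ∠ELJ = 52°  [J on ray LY]
5. ∠JEL = 18°  [△ELJ]

∠JEL = 18°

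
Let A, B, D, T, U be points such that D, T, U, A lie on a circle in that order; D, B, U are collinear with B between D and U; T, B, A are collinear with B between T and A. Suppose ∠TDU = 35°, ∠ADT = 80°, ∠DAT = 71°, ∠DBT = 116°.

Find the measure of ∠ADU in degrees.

1. ∠TAU = 35°  [same arc TU]
2. ∠AUT = 100°  [cyclic DTUA, opposite ∠D+∠U]
3. ∠ATU = 45°  [△TUA]
4. ∠ADU = 45°  [same arc UA]

∠ADU = 45°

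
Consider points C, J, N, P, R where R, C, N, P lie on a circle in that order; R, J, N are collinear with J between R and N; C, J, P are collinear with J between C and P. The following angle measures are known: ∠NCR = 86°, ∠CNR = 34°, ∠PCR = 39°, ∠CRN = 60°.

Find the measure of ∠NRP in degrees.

∠NRP = 47°

1. ∠NPR = 94°  [cyclic RCNP, opposite ∠C+∠P]
2. ∠PNR = 39°  [same arc RP]
3. ∠NRP = 47°  [△RNP]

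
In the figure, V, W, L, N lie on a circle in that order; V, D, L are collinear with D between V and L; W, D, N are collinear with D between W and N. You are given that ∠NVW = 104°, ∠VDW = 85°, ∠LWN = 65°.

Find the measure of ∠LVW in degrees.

∠LVW = 39°

1. ∠NLW = 76°  [cyclic VWLN, opposite ∠V+∠L]
2. ∠LNW = 39°  [△WLN]
3. ∠LVW = 39°  [same arc WL]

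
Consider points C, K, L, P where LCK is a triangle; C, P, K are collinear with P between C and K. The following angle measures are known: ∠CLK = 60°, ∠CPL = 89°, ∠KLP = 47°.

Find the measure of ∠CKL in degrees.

1. ∠KPL = 91°  [linear pair at P on CK]
2. ∠LKP = 42°  [△LPK]
3. ∠CKL = 42°  [P on ray KC]

∠CKL = 42°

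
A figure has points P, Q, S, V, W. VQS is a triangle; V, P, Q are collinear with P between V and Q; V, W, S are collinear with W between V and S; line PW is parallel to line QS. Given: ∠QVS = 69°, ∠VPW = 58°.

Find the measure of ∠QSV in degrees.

∠QSV = 53°

1. ∠PVW = 69°  [P on VQ, W on VS]
2. ∠PWV = 53°  [△VPW]
3. ∠QSV = 53°  [PW∥QS, corresponding at W]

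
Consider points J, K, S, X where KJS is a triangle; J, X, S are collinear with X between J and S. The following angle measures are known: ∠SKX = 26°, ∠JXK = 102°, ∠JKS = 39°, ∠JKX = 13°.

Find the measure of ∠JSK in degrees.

∠JSK = 76°

1. ∠KJX = 65°  [△KJX]
2. ∠KJS = 65°  [X on ray JS]
3. ∠JSK = 76°  [△KJS]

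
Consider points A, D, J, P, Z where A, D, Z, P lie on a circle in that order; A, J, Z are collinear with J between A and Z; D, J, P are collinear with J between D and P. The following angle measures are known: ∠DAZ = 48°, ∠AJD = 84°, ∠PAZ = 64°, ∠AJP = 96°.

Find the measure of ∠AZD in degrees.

1. ∠DJZ = 96°  [linear pair at J on AZ]
2. ∠PDZ = 64°  [same arc ZP]
3. ∠AZD = 20°  [△DJZ]

∠AZD = 20°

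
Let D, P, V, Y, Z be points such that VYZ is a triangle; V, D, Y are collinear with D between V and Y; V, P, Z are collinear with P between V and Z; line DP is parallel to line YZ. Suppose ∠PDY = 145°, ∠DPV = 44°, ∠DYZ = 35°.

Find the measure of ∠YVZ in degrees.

∠YVZ = 101°

1. ∠PDV = 35°  [linear pair at D on VY]
2. ∠DVP = 101°  [△VDP]
3. ∠YVZ = 101°  [D on VY, P on VZ]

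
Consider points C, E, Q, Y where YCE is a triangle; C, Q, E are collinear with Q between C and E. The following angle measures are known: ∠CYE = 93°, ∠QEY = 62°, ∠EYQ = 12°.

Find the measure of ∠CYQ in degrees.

∠CYQ = 81°

1. ∠EQY = 106°  [△YQE]
2. ∠CEY = 62°  [Q on ray EC]
3. ∠CQY = 74°  [linear pair at Q on CE]
4. ∠ECY = 25°  [△YCE]
5. ∠QCY = 25°  [Q on ray CE]
6. ∠CYQ = 81°  [△YCQ]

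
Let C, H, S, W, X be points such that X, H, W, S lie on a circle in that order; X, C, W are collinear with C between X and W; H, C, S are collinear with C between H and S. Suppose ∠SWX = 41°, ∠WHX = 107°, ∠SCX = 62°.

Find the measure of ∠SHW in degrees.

∠SHW = 66°

1. ∠WSX = 73°  [cyclic XHWS, opposite ∠H+∠S]
2. ∠SXW = 66°  [△XWS]
3. ∠SHW = 66°  [same arc WS]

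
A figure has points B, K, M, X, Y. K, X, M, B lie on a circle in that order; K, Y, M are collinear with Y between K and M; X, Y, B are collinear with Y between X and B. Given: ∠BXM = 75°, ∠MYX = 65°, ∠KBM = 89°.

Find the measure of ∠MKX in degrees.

∠MKX = 49°

1. ∠KMX = 40°  [△XYM]
2. ∠KXM = 91°  [cyclic KXMB, opposite ∠X+∠B]
3. ∠MKX = 49°  [△KXM]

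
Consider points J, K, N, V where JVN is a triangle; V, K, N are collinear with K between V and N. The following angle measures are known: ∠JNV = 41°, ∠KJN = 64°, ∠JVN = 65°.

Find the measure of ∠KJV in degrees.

∠KJV = 10°

1. ∠JNK = 41°  [K on ray NV]
2. ∠JKN = 75°  [△JKN]
3. ∠JVK = 65°  [K on ray VN]
4. ∠JKV = 105°  [linear pair at K on VN]
5. ∠KJV = 10°  [△JVK]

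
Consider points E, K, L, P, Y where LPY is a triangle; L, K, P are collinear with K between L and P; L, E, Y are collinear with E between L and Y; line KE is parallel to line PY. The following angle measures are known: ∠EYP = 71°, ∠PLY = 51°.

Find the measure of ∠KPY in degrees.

∠KPY = 58°

1. ∠LYP = 71°  [E on ray YL]
2. ∠LPY = 58°  [△LPY]
3. ∠KPY = 58°  [K on ray PL]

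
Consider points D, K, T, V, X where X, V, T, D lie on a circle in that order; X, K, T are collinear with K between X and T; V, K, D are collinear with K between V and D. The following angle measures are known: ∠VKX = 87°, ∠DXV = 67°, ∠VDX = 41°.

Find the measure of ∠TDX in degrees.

1. ∠DKT = 87°  [vertical angles at K]
2. ∠DVX = 72°  [△XVD]
3. ∠DKX = 93°  [linear pair at K on XT]
4. ∠DTX = 72°  [same arc XD]
5. ∠DXT = 46°  [△XKD]
6. ∠TDX = 62°  [△XTD]

∠TDX = 62°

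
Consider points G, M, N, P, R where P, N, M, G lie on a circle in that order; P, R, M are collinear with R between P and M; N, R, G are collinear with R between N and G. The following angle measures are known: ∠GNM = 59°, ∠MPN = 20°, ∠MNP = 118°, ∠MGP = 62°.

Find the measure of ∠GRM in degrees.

1. ∠GPM = 59°  [same arc MG]
2. ∠MGN = 20°  [same arc NM]
3. ∠GMP = 59°  [△PMG]
4. ∠GRM = 101°  [△MRG]

∠GRM = 101°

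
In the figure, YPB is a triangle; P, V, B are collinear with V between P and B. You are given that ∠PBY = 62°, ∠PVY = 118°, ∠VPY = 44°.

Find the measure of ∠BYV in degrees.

1. ∠VBY = 62°  [V on ray BP]
2. ∠BVY = 62°  [linear pair at V on PB]
3. ∠BYV = 56°  [△YVB]

∠BYV = 56°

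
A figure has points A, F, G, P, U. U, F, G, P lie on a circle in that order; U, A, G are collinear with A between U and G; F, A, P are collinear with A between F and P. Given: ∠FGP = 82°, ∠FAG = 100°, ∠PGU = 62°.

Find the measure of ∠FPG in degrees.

1. ∠PAU = 100°  [vertical angles at A]
2. ∠GAP = 80°  [linear pair at A on UG]
3. ∠FPG = 38°  [△GAP]

∠FPG = 38°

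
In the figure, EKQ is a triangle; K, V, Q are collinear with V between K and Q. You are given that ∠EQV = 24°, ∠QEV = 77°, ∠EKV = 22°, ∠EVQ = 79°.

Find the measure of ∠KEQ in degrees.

∠KEQ = 134°

1. ∠EQK = 24°  [V on ray QK]
2. ∠EKQ = 22°  [V on ray KQ]
3. ∠KEQ = 134°  [△EKQ]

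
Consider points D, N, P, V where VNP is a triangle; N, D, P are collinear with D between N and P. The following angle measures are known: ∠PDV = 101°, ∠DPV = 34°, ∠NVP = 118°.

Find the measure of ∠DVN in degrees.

∠DVN = 73°

1. ∠NDV = 79°  [linear pair at D on NP]
2. ∠NPV = 34°  [D on ray PN]
3. ∠PNV = 28°  [△VNP]
4. ∠DNV = 28°  [D on ray NP]
5. ∠DVN = 73°  [△VND]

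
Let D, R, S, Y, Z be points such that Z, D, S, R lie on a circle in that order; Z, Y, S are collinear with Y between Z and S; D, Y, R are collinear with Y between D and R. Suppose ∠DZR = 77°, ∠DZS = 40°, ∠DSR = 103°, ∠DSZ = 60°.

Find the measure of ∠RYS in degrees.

1. ∠DRS = 40°  [same arc DS]
2. ∠RDS = 37°  [△DSR]
3. ∠DRZ = 60°  [same arc ZD]
4. ∠RZS = 37°  [same arc SR]
5. ∠RYZ = 83°  [△ZYR]
6. ∠RYS = 97°  [linear pair at Y on ZS]

∠RYS = 97°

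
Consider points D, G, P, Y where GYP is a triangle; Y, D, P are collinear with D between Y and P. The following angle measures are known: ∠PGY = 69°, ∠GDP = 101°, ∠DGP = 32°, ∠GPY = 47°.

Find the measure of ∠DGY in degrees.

∠DGY = 37°

1. ∠GYP = 64°  [△GYP]
2. ∠GDY = 79°  [linear pair at D on YP]
3. ∠DYG = 64°  [D on ray YP]
4. ∠DGY = 37°  [△GYD]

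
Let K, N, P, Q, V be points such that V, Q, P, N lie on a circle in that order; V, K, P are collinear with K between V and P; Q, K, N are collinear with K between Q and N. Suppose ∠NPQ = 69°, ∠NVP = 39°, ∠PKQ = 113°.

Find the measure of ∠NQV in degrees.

1. ∠NVQ = 111°  [cyclic VQPN, opposite ∠V+∠P]
2. ∠NKV = 113°  [vertical angles at K]
3. ∠QNV = 28°  [△VKN]
4. ∠NQV = 41°  [△VQN]

∠NQV = 41°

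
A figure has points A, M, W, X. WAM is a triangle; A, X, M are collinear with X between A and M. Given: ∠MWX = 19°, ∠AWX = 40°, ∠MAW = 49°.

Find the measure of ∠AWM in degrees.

∠AWM = 59°

1. ∠WAX = 49°  [X on ray AM]
2. ∠AXW = 91°  [△WAX]
3. ∠MXW = 89°  [linear pair at X on AM]
4. ∠WMX = 72°  [△WXM]
5. ∠AMW = 72°  [X on ray MA]
6. ∠AWM = 59°  [△WAM]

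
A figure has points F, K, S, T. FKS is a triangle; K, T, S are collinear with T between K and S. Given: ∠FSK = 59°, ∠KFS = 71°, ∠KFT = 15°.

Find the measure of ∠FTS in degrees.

1. ∠FKS = 50°  [△FKS]
2. ∠FKT = 50°  [T on ray KS]
3. ∠FTK = 115°  [△FKT]
4. ∠FTS = 65°  [linear pair at T on KS]

∠FTS = 65°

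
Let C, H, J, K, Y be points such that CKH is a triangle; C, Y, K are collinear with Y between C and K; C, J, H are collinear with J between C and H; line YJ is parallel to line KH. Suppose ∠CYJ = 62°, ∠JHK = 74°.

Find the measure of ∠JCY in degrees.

∠JCY = 44°

1. ∠CKH = 62°  [YJ∥KH, corresponding at Y]
2. ∠CHK = 74°  [J on ray HC]
3. ∠HCK = 44°  [△CKH]
4. ∠JCY = 44°  [Y on CK, J on CH]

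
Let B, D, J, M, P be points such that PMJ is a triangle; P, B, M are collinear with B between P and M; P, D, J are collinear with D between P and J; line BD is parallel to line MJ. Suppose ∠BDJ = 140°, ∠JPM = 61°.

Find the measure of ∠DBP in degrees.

∠DBP = 79°

1. ∠BDP = 40°  [linear pair at D on PJ]
2. ∠BPD = 61°  [B on PM, D on PJ]
3. ∠DBP = 79°  [△PBD]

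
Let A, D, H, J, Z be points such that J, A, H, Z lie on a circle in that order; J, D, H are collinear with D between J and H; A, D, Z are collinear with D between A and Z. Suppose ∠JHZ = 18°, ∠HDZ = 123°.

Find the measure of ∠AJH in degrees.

∠AJH = 39°

1. ∠JAZ = 18°  [same arc JZ]
2. ∠ADJ = 123°  [vertical angles at D]
3. ∠AJH = 39°  [△JDA]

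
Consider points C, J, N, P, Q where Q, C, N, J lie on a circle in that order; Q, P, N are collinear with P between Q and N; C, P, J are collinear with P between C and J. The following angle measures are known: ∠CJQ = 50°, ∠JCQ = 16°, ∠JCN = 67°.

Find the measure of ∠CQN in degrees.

∠CQN = 47°

1. ∠CNQ = 50°  [same arc QC]
2. ∠CPN = 63°  [△CPN]
3. ∠CPQ = 117°  [linear pair at P on QN]
4. ∠CQN = 47°  [△QPC]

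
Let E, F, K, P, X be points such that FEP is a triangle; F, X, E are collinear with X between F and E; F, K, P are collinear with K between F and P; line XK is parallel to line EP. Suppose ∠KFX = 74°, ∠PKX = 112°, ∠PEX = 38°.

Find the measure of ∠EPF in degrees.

∠EPF = 68°

1. ∠EFP = 74°  [X on FE, K on FP]
2. ∠FEP = 38°  [X on ray EF]
3. ∠EPF = 68°  [△FEP]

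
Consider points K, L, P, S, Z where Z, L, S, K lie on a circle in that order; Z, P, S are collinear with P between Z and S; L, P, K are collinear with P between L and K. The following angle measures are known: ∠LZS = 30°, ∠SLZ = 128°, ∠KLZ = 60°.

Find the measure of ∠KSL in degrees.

∠KSL = 82°

1. ∠LSZ = 22°  [△ZLS]
2. ∠LKZ = 22°  [same arc ZL]
3. ∠KZL = 98°  [△ZLK]
4. ∠KSL = 82°  [cyclic ZLSK, opposite ∠Z+∠S]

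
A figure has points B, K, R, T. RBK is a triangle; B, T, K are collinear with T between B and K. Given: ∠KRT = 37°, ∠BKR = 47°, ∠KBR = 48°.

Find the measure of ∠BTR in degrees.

1. ∠RKT = 47°  [T on ray KB]
2. ∠KTR = 96°  [△RTK]
3. ∠BTR = 84°  [linear pair at T on BK]

∠BTR = 84°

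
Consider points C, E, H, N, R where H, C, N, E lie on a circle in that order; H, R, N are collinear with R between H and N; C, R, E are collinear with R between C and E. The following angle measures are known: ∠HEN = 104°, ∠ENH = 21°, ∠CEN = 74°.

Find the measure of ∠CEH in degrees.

1. ∠HCN = 76°  [cyclic HCNE, opposite ∠C+∠E]
2. ∠CHN = 74°  [same arc CN]
3. ∠CNH = 30°  [△HCN]
4. ∠CEH = 30°  [same arc HC]

∠CEH = 30°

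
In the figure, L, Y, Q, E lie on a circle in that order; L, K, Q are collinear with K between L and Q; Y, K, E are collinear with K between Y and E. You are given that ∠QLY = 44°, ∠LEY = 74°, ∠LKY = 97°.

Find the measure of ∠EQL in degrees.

1. ∠QEY = 44°  [same arc YQ]
2. ∠EKQ = 97°  [vertical angles at K]
3. ∠EQL = 39°  [△QKE]

∠EQL = 39°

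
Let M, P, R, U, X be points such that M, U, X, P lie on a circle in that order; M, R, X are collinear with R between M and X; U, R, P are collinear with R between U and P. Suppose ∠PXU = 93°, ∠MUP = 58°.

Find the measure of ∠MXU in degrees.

∠MXU = 35°

1. ∠PMU = 87°  [cyclic MUXP, opposite ∠M+∠X]
2. ∠MPU = 35°  [△MUP]
3. ∠MXU = 35°  [same arc MU]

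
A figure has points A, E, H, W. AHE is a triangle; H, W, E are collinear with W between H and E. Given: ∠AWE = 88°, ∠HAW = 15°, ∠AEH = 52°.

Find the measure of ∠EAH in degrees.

∠EAH = 55°

1. ∠AWH = 92°  [linear pair at W on HE]
2. ∠AHW = 73°  [△AHW]
3. ∠AHE = 73°  [W on ray HE]
4. ∠EAH = 55°  [△AHE]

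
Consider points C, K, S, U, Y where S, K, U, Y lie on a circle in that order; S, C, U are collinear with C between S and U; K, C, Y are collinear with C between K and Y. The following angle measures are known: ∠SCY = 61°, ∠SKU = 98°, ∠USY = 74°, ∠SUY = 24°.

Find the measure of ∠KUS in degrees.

∠KUS = 45°

1. ∠KCU = 61°  [vertical angles at C]
2. ∠UKY = 74°  [same arc UY]
3. ∠KUS = 45°  [△KCU]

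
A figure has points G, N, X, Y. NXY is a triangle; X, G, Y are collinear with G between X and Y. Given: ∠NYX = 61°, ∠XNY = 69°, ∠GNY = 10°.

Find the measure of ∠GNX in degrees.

∠GNX = 59°

1. ∠NXY = 50°  [△NXY]
2. ∠GYN = 61°  [G on ray YX]
3. ∠NGY = 109°  [△NGY]
4. ∠GXN = 50°  [G on ray XY]
5. ∠NGX = 71°  [linear pair at G on XY]
6. ∠GNX = 59°  [△NXG]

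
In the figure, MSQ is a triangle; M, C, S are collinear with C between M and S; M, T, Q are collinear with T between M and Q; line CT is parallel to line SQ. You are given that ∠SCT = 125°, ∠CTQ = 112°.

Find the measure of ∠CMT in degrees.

∠CMT = 57°

1. ∠MCT = 55°  [linear pair at C on MS]
2. ∠CTM = 68°  [linear pair at T on MQ]
3. ∠CMT = 57°  [△MCT]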